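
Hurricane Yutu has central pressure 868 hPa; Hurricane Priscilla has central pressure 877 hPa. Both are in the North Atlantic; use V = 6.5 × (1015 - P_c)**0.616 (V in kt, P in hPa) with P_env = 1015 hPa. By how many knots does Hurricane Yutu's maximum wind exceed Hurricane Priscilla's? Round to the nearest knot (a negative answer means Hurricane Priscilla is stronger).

Hurricane Yutu: ΔP = 147; V ≈ 6.5 × 147^0.616 ≈ 140.60 kt.
Hurricane Priscilla: ΔP = 138; V ≈ 6.5 × 138^0.616 ≈ 135.23 kt.
Difference ≈ 140.60 − 135.23 = 5.37 → 5 kt.

5 kt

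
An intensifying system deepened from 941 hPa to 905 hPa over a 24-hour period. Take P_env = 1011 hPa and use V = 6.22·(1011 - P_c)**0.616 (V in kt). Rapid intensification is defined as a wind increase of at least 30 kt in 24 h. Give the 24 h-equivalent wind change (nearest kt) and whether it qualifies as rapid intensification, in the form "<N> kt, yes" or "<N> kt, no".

25 kt, no

V₁: ΔP = 70, V ≈ 6.22 × 70^0.616 ≈ 85.19 kt.
V₂: ΔP = 106, V ≈ 6.22 × 106^0.616 ≈ 110.00 kt.
ΔV over 24 h = 24.81 kt → 24 h equivalent = 24.81 × 24/24 ≈ 24.81 kt.
25 kt < 30 kt ⇒ not rapid intensification.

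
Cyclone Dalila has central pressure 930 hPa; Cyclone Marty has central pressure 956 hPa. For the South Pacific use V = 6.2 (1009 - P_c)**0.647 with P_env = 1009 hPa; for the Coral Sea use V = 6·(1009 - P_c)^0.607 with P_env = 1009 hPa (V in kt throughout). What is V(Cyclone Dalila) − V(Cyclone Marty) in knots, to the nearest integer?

Cyclone Dalila: ΔP = 79; V ≈ 6.2 × 79^0.647 ≈ 104.75 kt.
Cyclone Marty: ΔP = 53; V ≈ 6 × 53^0.607 ≈ 66.80 kt.
Difference ≈ 104.75 − 66.80 = 37.95 → 38 kt.

38 kt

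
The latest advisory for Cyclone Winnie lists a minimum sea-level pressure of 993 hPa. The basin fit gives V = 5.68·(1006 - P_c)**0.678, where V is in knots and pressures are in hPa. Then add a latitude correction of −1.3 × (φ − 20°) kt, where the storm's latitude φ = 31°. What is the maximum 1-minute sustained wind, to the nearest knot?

ΔP = 1006 − 993 = 13 hPa.
13^0.678 ≈ 5.692.
V ≈ 5.68 × 5.692 ≈ 32.3 kt.
Latitude correction: −1.3 × (31 − 20) = -14.3 kt.
Corrected V ≈ 18 kt → 18 kt.

18 kt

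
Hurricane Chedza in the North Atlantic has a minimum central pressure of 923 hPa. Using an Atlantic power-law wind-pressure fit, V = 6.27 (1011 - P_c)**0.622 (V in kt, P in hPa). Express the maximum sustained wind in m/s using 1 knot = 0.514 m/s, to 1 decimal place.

52.2 m/s

ΔP = 1011 − 923 = 88 hPa.
V ≈ 6.27 × 88^0.622 = 6.27 × 16.198 ≈ 101.563 kt.
101.563 × 0.514 ≈ 52.20 m/s → 52.2 m/s.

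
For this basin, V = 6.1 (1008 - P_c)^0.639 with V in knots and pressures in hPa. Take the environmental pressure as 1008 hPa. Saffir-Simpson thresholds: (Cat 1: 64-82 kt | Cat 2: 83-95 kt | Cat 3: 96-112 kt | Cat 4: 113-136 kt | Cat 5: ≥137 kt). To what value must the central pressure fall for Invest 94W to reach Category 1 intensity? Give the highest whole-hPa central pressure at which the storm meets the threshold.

Category 1 begins at V = 64 kt.
Required ΔP = (64/6.1)^(1/0.639) = 10.492^1.565 ≈ 39.59 hPa.
P_c ≤ 1008 − 39.59 = 968.41, so the highest integer P_c is 968 hPa.

968 hPa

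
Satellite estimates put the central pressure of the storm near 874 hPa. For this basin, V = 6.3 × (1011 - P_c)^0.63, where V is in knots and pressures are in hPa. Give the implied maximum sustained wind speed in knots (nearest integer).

140 kt

ΔP = 1011 − 874 = 137 hPa.
137^0.63 ≈ 22.189.
V ≈ 6.3 × 22.189 ≈ 139.8 kt.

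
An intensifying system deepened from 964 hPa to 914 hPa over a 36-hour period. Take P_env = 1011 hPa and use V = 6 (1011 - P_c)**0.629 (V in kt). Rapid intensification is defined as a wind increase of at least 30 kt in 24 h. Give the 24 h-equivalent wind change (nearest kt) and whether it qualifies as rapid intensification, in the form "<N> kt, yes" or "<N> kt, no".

V₁: ΔP = 47, V ≈ 6 × 47^0.629 ≈ 67.59 kt.
V₂: ΔP = 97, V ≈ 6 × 97^0.629 ≈ 106.62 kt.
ΔV over 36 h = 39.03 kt → 24 h equivalent = 39.03 × 24/36 ≈ 26.02 kt.
26 kt < 30 kt ⇒ not rapid intensification.

26 kt, no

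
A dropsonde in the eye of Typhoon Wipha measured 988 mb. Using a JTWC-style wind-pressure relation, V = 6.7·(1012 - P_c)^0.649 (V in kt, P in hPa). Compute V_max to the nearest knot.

ΔP = 1012 − 988 = 24 mb.
24^0.649 ≈ 7.866.
V ≈ 6.7 × 7.866 ≈ 52.7 kt.

53 kt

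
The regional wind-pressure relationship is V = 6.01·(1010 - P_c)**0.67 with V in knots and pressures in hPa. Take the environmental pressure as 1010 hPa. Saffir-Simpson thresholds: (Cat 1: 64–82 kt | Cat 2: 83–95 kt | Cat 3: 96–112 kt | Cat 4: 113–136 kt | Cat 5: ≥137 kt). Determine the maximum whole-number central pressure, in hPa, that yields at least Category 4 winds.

Category 4 begins at V = 113 kt.
Required ΔP = (113/6.01)^(1/0.67) = 18.802^1.493 ≈ 79.76 hPa.
P_c ≤ 1010 − 79.76 = 930.24, so the highest integer P_c is 930 hPa.

930 hPa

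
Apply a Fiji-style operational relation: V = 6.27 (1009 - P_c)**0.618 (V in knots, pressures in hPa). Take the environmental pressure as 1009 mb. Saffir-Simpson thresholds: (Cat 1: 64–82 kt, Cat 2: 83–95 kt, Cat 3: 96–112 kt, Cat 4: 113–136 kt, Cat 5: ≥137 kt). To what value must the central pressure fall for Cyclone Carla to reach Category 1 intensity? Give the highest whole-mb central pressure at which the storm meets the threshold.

966 mb

Category 1 begins at V = 64 kt.
Required ΔP = (64/6.27)^(1/0.618) = 10.207^1.618 ≈ 42.91 mb.
P_c ≤ 1009 − 42.91 = 966.09, so the highest integer P_c is 966 mb.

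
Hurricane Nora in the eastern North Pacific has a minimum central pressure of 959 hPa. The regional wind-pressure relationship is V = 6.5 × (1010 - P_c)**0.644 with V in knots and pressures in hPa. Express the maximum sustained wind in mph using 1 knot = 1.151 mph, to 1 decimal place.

ΔP = 1010 − 959 = 51 hPa.
V ≈ 6.5 × 51^0.644 = 6.5 × 12.580 ≈ 81.769 kt.
81.769 × 1.151 ≈ 94.12 mph → 94.1 mph.

94.1 mph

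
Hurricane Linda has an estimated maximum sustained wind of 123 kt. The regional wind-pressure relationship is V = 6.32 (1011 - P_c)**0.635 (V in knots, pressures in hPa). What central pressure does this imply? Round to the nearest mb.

904 mb

ΔP = (V / 6.32)^(1/0.635) = (123/6.32)^1.575.
123/6.32 = 19.462; 19.462^1.575 ≈ 107.21 mb.
P_c = 1011 − 107.21 = 903.79 ≈ 904 mb.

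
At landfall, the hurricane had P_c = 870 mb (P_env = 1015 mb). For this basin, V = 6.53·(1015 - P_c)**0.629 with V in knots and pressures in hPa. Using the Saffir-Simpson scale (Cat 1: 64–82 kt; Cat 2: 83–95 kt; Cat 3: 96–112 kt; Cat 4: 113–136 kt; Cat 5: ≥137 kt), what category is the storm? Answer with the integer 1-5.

5

ΔP = 1015 − 870 = 145 mb.
V ≈ 6.53 × 145^0.629 = 6.53 × 22.88 ≈ 149 kt.
149 kt falls in the Category 5 band.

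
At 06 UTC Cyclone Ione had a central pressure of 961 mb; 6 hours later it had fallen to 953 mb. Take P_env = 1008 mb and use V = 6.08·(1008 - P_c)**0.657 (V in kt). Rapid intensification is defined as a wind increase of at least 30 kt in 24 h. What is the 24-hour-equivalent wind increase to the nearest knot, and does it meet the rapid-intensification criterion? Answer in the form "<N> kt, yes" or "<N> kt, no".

33 kt, yes

V₁: ΔP = 47, V ≈ 6.08 × 47^0.657 ≈ 76.29 kt.
V₂: ΔP = 55, V ≈ 6.08 × 55^0.657 ≈ 84.59 kt.
ΔV over 6 h = 8.30 kt → 24 h equivalent = 8.30 × 24/6 ≈ 33.20 kt.
33 kt ≥ 30 kt ⇒ rapid intensification.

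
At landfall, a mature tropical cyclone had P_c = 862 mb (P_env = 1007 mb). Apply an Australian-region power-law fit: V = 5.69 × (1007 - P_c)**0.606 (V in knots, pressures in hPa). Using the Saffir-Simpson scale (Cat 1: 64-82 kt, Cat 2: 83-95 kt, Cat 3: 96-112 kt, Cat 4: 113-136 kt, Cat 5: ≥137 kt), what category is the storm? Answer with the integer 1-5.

ΔP = 1007 − 862 = 145 mb.
V ≈ 5.69 × 145^0.606 = 5.69 × 20.41 ≈ 116 kt.
116 kt falls in the Category 4 band.

4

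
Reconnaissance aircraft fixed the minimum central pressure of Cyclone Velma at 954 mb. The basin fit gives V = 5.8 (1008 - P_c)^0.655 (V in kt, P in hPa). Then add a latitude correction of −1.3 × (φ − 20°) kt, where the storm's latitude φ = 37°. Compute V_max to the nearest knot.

57 kt

ΔP = 1008 − 954 = 54 mb.
54^0.655 ≈ 13.637.
V ≈ 5.8 × 13.637 ≈ 79.1 kt.
Latitude correction: −1.3 × (37 − 20) = -22.1 kt.
Corrected V ≈ 57 kt → 57 kt.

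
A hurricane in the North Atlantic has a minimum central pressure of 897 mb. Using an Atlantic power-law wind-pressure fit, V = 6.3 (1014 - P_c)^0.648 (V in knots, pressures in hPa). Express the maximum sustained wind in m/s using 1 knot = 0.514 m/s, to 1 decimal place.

70.9 m/s

ΔP = 1014 − 897 = 117 mb.
V ≈ 6.3 × 117^0.648 = 6.3 × 21.887 ≈ 137.888 kt.
137.888 × 0.514 ≈ 70.87 m/s → 70.9 m/s.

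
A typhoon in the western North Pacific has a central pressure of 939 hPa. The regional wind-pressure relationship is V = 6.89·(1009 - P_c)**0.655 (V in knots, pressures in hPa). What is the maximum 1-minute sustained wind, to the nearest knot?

111 kt

ΔP = 1009 − 939 = 70 hPa.
70^0.655 ≈ 16.164.
V ≈ 6.89 × 16.164 ≈ 111.4 kt.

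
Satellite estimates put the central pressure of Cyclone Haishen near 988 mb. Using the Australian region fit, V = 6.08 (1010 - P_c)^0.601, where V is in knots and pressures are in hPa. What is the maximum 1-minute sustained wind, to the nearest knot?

39 kt

ΔP = 1010 − 988 = 22 mb.
22^0.601 ≈ 6.409.
V ≈ 6.08 × 6.409 ≈ 39.0 kt.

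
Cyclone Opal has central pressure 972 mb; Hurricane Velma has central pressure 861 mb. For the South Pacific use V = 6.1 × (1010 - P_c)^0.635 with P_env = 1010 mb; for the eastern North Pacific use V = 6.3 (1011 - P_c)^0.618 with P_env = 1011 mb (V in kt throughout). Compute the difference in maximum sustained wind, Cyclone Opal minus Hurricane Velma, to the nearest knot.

Cyclone Opal: ΔP = 38; V ≈ 6.1 × 38^0.635 ≈ 61.45 kt.
Hurricane Velma: ΔP = 150; V ≈ 6.3 × 150^0.618 ≈ 139.37 kt.
Difference ≈ 61.45 − 139.37 = -77.92 → -78 kt.

-78 kt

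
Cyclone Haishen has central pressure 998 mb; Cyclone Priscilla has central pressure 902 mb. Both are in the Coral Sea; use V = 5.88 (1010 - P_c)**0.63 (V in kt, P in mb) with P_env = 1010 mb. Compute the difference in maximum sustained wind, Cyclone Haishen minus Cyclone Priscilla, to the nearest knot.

Cyclone Haishen: ΔP = 12; V ≈ 5.88 × 12^0.63 ≈ 28.14 kt.
Cyclone Priscilla: ΔP = 108; V ≈ 5.88 × 108^0.63 ≈ 112.31 kt.
Difference ≈ 28.14 − 112.31 = -84.17 → -84 kt.

-84 kt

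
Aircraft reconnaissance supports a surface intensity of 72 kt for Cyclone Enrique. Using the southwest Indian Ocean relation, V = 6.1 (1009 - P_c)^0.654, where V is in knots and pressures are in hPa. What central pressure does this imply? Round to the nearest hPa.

965 hPa

ΔP = (V / 6.1)^(1/0.654) = (72/6.1)^1.529.
72/6.1 = 11.803; 11.803^1.529 ≈ 43.57 hPa.
P_c = 1009 − 43.57 = 965.43 ≈ 965 hPa.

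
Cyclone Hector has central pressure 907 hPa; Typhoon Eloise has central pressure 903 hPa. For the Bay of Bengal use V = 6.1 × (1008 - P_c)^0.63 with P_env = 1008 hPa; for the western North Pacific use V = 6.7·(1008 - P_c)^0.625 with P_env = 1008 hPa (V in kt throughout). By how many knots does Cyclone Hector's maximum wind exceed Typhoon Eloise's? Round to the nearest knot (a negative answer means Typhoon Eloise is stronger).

Cyclone Hector: ΔP = 101; V ≈ 6.1 × 101^0.63 ≈ 111.70 kt.
Typhoon Eloise: ΔP = 105; V ≈ 6.7 × 105^0.625 ≈ 122.83 kt.
Difference ≈ 111.70 − 122.83 = -11.13 → -11 kt.

-11 kt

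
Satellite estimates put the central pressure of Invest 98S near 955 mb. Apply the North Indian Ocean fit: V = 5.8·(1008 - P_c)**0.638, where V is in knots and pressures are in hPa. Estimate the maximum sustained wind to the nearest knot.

ΔP = 1008 − 955 = 53 mb.
53^0.638 ≈ 12.592.
V ≈ 5.8 × 12.592 ≈ 73.0 kt.

73 kt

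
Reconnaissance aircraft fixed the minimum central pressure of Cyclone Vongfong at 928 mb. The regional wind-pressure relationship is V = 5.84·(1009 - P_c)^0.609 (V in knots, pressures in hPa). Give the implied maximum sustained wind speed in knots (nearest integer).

ΔP = 1009 − 928 = 81 mb.
81^0.609 ≈ 14.530.
V ≈ 5.84 × 14.530 ≈ 84.9 kt.

85 kt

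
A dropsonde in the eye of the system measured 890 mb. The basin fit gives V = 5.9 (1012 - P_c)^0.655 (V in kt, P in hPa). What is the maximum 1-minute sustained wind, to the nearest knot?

137 kt

ΔP = 1012 − 890 = 122 mb.
122^0.655 ≈ 23.258.
V ≈ 5.9 × 23.258 ≈ 137.2 kt.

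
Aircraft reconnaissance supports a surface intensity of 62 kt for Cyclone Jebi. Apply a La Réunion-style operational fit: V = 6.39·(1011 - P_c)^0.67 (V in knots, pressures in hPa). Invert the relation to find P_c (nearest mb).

981 mb

ΔP = (V / 6.39)^(1/0.67) = (62/6.39)^1.493.
62/6.39 = 9.703; 9.703^1.493 ≈ 29.71 mb.
P_c = 1011 − 29.71 = 981.29 ≈ 981 mb.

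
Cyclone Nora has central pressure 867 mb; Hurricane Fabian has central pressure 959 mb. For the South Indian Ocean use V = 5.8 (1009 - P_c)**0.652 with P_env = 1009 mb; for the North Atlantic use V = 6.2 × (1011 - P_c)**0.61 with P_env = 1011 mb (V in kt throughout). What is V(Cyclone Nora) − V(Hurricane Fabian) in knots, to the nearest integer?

78 kt

Cyclone Nora: ΔP = 142; V ≈ 5.8 × 142^0.652 ≈ 146.80 kt.
Hurricane Fabian: ΔP = 52; V ≈ 6.2 × 52^0.61 ≈ 69.05 kt.
Difference ≈ 146.80 − 69.05 = 77.75 → 78 kt.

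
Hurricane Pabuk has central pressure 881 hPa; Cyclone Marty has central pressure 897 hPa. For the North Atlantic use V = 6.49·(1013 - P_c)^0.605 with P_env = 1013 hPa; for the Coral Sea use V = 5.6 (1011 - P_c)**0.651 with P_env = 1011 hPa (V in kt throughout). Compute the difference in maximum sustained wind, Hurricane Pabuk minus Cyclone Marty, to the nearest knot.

Hurricane Pabuk: ΔP = 132; V ≈ 6.49 × 132^0.605 ≈ 124.51 kt.
Cyclone Marty: ΔP = 114; V ≈ 5.6 × 114^0.651 ≈ 122.25 kt.
Difference ≈ 124.51 − 122.25 = 2.26 → 2 kt.

2 kt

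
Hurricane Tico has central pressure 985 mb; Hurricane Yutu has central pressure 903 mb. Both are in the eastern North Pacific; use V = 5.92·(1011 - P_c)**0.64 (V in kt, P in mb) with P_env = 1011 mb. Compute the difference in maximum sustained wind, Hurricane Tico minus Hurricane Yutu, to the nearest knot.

Hurricane Tico: ΔP = 26; V ≈ 5.92 × 26^0.64 ≈ 47.63 kt.
Hurricane Yutu: ΔP = 108; V ≈ 5.92 × 108^0.64 ≈ 118.50 kt.
Difference ≈ 47.63 − 118.50 = -70.87 → -71 kt.

-71 kt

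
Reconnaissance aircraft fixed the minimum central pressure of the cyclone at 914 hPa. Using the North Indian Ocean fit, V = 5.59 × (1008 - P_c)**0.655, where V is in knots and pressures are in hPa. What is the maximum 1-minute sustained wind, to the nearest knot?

110 kt

ΔP = 1008 − 914 = 94 hPa.
94^0.655 ≈ 19.606.
V ≈ 5.59 × 19.606 ≈ 109.6 kt.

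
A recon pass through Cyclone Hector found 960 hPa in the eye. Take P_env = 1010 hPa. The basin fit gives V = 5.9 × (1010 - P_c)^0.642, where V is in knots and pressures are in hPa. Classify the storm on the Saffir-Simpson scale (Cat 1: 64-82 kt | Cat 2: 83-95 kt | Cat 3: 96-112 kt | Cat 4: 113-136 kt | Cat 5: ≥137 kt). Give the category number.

1

ΔP = 1010 − 960 = 50 hPa.
V ≈ 5.9 × 50^0.642 = 5.9 × 12.32 ≈ 73 kt.
73 kt falls in the Category 1 band.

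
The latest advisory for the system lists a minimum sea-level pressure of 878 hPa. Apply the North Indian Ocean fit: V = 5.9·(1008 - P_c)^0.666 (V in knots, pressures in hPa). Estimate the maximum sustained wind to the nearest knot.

151 kt

ΔP = 1008 − 878 = 130 hPa.
130^0.666 ≈ 25.579.
V ≈ 5.9 × 25.579 ≈ 150.9 kt.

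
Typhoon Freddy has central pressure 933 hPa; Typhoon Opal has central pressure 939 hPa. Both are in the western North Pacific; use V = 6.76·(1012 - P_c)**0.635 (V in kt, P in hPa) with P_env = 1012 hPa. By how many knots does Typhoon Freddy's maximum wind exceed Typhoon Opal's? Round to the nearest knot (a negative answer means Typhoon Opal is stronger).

Typhoon Freddy: ΔP = 79; V ≈ 6.76 × 79^0.635 ≈ 108.38 kt.
Typhoon Opal: ΔP = 73; V ≈ 6.76 × 73^0.635 ≈ 103.08 kt.
Difference ≈ 108.38 − 103.08 = 5.30 → 5 kt.

5 kt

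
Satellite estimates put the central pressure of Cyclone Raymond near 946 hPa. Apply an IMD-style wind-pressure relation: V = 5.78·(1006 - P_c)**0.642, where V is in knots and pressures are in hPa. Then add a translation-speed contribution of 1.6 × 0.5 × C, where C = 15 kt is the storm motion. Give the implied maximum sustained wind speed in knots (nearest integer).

92 kt

ΔP = 1006 − 946 = 60 hPa.
60^0.642 ≈ 13.854.
V ≈ 5.78 × 13.854 ≈ 80.1 kt.
Translation term: 1.6 × 0.5 × 15 = 12 kt.
Corrected V ≈ 92.1 kt → 92 kt.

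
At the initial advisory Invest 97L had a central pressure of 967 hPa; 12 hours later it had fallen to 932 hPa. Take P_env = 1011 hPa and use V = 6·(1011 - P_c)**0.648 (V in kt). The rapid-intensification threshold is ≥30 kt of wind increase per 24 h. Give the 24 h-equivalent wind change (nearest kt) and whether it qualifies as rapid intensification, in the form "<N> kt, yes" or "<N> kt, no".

64 kt, yes

V₁: ΔP = 44, V ≈ 6 × 44^0.648 ≈ 69.68 kt.
V₂: ΔP = 79, V ≈ 6 × 79^0.648 ≈ 101.82 kt.
ΔV over 12 h = 32.14 kt → 24 h equivalent = 32.14 × 24/12 ≈ 64.28 kt.
64 kt ≥ 30 kt ⇒ rapid intensification.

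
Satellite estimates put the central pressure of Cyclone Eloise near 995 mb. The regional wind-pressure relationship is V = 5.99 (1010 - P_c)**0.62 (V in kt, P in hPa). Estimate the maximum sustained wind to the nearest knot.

32 kt

ΔP = 1010 − 995 = 15 mb.
15^0.62 ≈ 5.360.
V ≈ 5.99 × 5.360 ≈ 32.1 kt.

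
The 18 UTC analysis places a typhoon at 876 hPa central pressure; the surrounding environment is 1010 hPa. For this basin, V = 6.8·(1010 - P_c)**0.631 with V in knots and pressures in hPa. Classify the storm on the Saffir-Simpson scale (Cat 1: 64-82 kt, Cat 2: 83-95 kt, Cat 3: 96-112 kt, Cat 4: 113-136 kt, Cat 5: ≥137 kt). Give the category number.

ΔP = 1010 − 876 = 134 hPa.
V ≈ 6.8 × 134^0.631 = 6.8 × 21.99 ≈ 150 kt.
150 kt falls in the Category 5 band.

5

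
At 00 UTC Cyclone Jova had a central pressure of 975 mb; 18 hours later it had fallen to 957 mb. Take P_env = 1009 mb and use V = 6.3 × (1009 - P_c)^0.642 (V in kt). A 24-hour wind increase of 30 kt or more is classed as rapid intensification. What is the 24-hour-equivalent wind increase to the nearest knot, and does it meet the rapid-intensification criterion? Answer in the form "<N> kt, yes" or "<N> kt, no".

25 kt, no

V₁: ΔP = 34, V ≈ 6.3 × 34^0.642 ≈ 60.61 kt.
V₂: ΔP = 52, V ≈ 6.3 × 52^0.642 ≈ 79.62 kt.
ΔV over 18 h = 19.01 kt → 24 h equivalent = 19.01 × 24/18 ≈ 25.35 kt.
25 kt < 30 kt ⇒ not rapid intensification.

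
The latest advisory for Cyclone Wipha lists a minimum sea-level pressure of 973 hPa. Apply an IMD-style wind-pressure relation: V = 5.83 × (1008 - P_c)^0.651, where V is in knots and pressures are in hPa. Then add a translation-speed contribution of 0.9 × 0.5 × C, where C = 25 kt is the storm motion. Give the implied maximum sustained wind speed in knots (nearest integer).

ΔP = 1008 − 973 = 35 hPa.
35^0.651 ≈ 10.120.
V ≈ 5.83 × 10.120 ≈ 59.0 kt.
Translation term: 0.9 × 0.5 × 25 = 11.25 kt.
Corrected V ≈ 70.25 kt → 70 kt.

70 kt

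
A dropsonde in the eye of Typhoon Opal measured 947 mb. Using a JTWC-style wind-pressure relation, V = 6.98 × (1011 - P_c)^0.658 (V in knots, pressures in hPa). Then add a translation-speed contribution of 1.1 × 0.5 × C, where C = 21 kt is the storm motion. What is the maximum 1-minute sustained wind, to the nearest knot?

ΔP = 1011 − 947 = 64 mb.
64^0.658 ≈ 15.434.
V ≈ 6.98 × 15.434 ≈ 107.7 kt.
Translation term: 1.1 × 0.5 × 21 = 11.55 kt.
Corrected V ≈ 119.25 kt → 119 kt.

119 kt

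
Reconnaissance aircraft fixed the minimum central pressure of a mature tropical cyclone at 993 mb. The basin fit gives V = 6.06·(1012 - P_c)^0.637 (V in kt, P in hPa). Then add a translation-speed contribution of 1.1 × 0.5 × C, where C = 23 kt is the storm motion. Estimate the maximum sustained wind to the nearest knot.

ΔP = 1012 − 993 = 19 mb.
19^0.637 ≈ 6.525.
V ≈ 6.06 × 6.525 ≈ 39.5 kt.
Translation term: 1.1 × 0.5 × 23 = 12.65 kt.
Corrected V ≈ 52.15 kt → 52 kt.

52 kt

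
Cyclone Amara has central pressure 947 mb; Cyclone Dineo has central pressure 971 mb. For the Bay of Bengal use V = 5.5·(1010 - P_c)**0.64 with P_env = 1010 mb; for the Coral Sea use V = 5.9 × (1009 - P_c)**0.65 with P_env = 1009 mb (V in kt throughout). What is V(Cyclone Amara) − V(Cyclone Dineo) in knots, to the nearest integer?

15 kt

Cyclone Amara: ΔP = 63; V ≈ 5.5 × 63^0.64 ≈ 77.97 kt.
Cyclone Dineo: ΔP = 38; V ≈ 5.9 × 38^0.65 ≈ 62.76 kt.
Difference ≈ 77.97 − 62.76 = 15.21 → 15 kt.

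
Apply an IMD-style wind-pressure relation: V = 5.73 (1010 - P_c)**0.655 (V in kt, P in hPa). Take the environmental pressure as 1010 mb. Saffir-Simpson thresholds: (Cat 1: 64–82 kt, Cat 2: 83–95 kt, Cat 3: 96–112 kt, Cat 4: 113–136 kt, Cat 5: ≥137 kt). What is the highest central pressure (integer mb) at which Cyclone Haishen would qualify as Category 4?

Category 4 begins at V = 113 kt.
Required ΔP = (113/5.73)^(1/0.655) = 19.721^1.527 ≈ 94.84 mb.
P_c ≤ 1010 − 94.84 = 915.16, so the highest integer P_c is 915 mb.

915 mb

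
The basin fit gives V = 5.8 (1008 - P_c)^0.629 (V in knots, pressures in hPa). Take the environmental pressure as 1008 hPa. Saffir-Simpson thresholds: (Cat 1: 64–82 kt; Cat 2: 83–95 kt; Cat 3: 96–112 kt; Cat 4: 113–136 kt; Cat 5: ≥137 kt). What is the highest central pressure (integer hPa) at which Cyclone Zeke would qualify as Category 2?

939 hPa

Category 2 begins at V = 83 kt.
Required ΔP = (83/5.8)^(1/0.629) = 14.310^1.590 ≈ 68.75 hPa.
P_c ≤ 1008 − 68.75 = 939.25, so the highest integer P_c is 939 hPa.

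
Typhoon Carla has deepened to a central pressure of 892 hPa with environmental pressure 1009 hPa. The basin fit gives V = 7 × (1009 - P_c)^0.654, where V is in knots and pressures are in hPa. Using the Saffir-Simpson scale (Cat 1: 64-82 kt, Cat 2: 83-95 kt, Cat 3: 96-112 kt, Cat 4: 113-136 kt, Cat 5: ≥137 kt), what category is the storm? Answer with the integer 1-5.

ΔP = 1009 − 892 = 117 hPa.
V ≈ 7 × 117^0.654 = 7 × 22.52 ≈ 158 kt.
158 kt falls in the Category 5 band.

5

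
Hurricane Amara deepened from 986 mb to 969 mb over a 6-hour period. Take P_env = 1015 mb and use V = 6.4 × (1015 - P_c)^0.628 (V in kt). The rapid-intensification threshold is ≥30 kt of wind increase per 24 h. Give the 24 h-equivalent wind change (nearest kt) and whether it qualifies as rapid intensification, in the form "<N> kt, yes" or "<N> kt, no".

71 kt, yes

V₁: ΔP = 29, V ≈ 6.4 × 29^0.628 ≈ 53.04 kt.
V₂: ΔP = 46, V ≈ 6.4 × 46^0.628 ≈ 70.86 kt.
ΔV over 6 h = 17.82 kt → 24 h equivalent = 17.82 × 24/6 ≈ 71.28 kt.
71 kt ≥ 30 kt ⇒ rapid intensification.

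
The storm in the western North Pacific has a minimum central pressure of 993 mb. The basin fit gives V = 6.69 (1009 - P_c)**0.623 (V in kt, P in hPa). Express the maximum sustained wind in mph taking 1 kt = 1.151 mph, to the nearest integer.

43 mph

ΔP = 1009 − 993 = 16 mb.
V ≈ 6.69 × 16^0.623 = 6.69 × 5.626 ≈ 37.635 kt.
37.635 × 1.151 ≈ 43.32 mph → 43 mph.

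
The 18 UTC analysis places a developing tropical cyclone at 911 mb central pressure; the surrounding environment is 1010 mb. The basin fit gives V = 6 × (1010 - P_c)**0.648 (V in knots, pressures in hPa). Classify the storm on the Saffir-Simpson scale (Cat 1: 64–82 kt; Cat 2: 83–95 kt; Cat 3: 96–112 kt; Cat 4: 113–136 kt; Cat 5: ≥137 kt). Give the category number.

4

ΔP = 1010 − 911 = 99 mb.
V ≈ 6 × 99^0.648 = 6 × 19.64 ≈ 118 kt.
118 kt falls in the Category 4 band.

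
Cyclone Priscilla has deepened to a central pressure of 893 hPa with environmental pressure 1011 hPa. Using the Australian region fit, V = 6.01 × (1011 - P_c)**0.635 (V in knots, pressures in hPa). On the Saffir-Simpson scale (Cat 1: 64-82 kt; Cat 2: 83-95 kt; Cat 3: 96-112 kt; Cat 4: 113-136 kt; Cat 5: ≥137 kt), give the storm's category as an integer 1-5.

ΔP = 1011 − 893 = 118 hPa.
V ≈ 6.01 × 118^0.635 = 6.01 × 20.68 ≈ 124 kt.
124 kt falls in the Category 4 band.

4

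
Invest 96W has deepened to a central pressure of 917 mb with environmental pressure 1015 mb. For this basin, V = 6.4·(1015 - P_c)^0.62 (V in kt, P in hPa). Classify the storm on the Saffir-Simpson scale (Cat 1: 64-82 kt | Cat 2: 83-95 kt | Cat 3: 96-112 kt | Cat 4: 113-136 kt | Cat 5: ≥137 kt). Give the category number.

3

ΔP = 1015 − 917 = 98 mb.
V ≈ 6.4 × 98^0.62 = 6.4 × 17.16 ≈ 110 kt.
110 kt falls in the Category 3 band.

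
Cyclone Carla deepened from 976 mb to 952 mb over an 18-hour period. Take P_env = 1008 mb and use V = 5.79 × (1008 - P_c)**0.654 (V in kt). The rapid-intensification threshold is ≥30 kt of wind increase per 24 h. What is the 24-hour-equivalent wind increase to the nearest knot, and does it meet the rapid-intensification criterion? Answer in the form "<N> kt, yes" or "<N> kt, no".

33 kt, yes

V₁: ΔP = 32, V ≈ 5.79 × 32^0.654 ≈ 55.85 kt.
V₂: ΔP = 56, V ≈ 5.79 × 56^0.654 ≈ 80.54 kt.
ΔV over 18 h = 24.69 kt → 24 h equivalent = 24.69 × 24/18 ≈ 32.92 kt.
33 kt ≥ 30 kt ⇒ rapid intensification.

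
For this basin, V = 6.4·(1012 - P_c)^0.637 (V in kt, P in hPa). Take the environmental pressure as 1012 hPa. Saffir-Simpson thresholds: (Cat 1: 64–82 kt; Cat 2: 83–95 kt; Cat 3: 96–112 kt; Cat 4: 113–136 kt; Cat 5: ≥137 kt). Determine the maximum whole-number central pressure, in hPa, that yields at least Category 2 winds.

Category 2 begins at V = 83 kt.
Required ΔP = (83/6.4)^(1/0.637) = 12.969^1.570 ≈ 55.86 hPa.
P_c ≤ 1012 − 55.86 = 956.14, so the highest integer P_c is 956 hPa.

956 hPa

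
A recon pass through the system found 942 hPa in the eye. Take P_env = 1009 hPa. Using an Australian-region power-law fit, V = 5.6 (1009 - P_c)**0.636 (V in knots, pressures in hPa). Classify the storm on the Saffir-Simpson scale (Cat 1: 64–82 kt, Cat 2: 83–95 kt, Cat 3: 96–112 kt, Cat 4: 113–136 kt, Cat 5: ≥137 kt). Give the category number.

1

ΔP = 1009 − 942 = 67 hPa.
V ≈ 5.6 × 67^0.636 = 5.6 × 14.50 ≈ 81 kt.
81 kt falls in the Category 1 band.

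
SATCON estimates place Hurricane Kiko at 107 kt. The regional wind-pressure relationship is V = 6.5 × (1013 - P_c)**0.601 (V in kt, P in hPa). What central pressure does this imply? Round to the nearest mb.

ΔP = (V / 6.5)^(1/0.601) = (107/6.5)^1.664.
107/6.5 = 16.462; 16.462^1.664 ≈ 105.70 mb.
P_c = 1013 − 105.70 = 907.30 ≈ 907 mb.

907 mb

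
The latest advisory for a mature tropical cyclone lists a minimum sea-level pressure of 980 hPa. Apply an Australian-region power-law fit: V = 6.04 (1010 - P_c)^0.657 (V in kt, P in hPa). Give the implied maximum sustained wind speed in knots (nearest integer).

56 kt

ΔP = 1010 − 980 = 30 hPa.
30^0.657 ≈ 9.343.
V ≈ 6.04 × 9.343 ≈ 56.4 kt.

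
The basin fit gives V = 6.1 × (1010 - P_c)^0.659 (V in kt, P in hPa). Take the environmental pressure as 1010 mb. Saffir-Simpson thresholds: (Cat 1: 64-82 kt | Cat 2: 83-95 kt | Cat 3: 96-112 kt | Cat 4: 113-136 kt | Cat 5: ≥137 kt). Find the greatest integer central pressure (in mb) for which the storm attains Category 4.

926 mb

Category 4 begins at V = 113 kt.
Required ΔP = (113/6.1)^(1/0.659) = 18.525^1.517 ≈ 83.90 mb.
P_c ≤ 1010 − 83.90 = 926.10, so the highest integer P_c is 926 mb.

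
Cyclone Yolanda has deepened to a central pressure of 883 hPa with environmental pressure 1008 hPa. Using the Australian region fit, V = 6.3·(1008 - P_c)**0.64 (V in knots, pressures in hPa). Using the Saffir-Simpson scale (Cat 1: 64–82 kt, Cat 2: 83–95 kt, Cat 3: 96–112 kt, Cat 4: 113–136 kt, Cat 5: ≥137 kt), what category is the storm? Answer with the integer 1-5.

5

ΔP = 1008 − 883 = 125 hPa.
V ≈ 6.3 × 125^0.64 = 6.3 × 21.98 ≈ 138 kt.
138 kt falls in the Category 5 band.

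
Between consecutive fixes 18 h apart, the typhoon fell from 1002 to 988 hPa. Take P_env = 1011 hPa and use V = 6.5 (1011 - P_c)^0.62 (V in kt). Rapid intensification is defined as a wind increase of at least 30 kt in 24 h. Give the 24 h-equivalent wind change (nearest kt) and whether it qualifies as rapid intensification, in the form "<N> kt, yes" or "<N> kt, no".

V₁: ΔP = 9, V ≈ 6.5 × 9^0.62 ≈ 25.38 kt.
V₂: ΔP = 23, V ≈ 6.5 × 23^0.62 ≈ 45.41 kt.
ΔV over 18 h = 20.03 kt → 24 h equivalent = 20.03 × 24/18 ≈ 26.71 kt.
27 kt < 30 kt ⇒ not rapid intensification.

27 kt, no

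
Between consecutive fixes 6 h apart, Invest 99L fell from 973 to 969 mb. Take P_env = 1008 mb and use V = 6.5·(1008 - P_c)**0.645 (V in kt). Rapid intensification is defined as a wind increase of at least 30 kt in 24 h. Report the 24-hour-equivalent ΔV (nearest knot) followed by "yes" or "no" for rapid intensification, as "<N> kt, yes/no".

V₁: ΔP = 35, V ≈ 6.5 × 35^0.645 ≈ 64.39 kt.
V₂: ΔP = 39, V ≈ 6.5 × 39^0.645 ≈ 69.05 kt.
ΔV over 6 h = 4.66 kt → 24 h equivalent = 4.66 × 24/6 ≈ 18.64 kt.
19 kt < 30 kt ⇒ not rapid intensification.

19 kt, no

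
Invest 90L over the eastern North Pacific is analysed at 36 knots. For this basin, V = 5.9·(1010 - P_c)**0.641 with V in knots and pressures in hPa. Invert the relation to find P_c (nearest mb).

ΔP = (V / 5.9)^(1/0.641) = (36/5.9)^1.560.
36/5.9 = 6.102; 6.102^1.560 ≈ 16.80 mb.
P_c = 1010 − 16.80 = 993.20 ≈ 993 mb.

993 mb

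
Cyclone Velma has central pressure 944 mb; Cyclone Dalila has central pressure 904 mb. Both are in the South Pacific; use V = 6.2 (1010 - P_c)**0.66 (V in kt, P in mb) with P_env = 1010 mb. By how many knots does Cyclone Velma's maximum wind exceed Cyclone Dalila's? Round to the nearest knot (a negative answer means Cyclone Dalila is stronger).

Cyclone Velma: ΔP = 66; V ≈ 6.2 × 66^0.66 ≈ 98.47 kt.
Cyclone Dalila: ΔP = 106; V ≈ 6.2 × 106^0.66 ≈ 134.62 kt.
Difference ≈ 98.47 − 134.62 = -36.15 → -36 kt.

-36 kt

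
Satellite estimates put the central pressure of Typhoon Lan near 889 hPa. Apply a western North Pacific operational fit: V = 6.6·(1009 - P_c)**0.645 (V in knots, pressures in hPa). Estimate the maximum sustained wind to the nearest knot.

ΔP = 1009 − 889 = 120 hPa.
120^0.645 ≈ 21.932.
V ≈ 6.6 × 21.932 ≈ 144.7 kt.

145 kt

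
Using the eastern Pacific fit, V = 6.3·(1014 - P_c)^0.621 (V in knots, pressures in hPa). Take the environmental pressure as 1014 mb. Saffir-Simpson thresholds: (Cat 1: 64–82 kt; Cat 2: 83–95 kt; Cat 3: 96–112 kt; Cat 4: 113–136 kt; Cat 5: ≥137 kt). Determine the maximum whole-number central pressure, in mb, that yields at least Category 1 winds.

972 mb

Category 1 begins at V = 64 kt.
Required ΔP = (64/6.3)^(1/0.621) = 10.159^1.610 ≈ 41.81 mb.
P_c ≤ 1014 − 41.81 = 972.19, so the highest integer P_c is 972 mb.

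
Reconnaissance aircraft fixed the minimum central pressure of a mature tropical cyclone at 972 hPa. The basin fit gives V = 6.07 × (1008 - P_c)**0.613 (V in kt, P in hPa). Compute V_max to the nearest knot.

ΔP = 1008 − 972 = 36 hPa.
36^0.613 ≈ 8.995.
V ≈ 6.07 × 8.995 ≈ 54.6 kt.

55 kt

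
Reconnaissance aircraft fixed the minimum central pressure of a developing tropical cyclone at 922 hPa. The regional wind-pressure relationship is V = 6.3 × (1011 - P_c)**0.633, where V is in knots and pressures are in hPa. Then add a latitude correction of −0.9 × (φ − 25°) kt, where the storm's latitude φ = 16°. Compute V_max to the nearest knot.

116 kt

ΔP = 1011 − 922 = 89 hPa.
89^0.633 ≈ 17.138.
V ≈ 6.3 × 17.138 ≈ 108.0 kt.
Latitude correction: −0.9 × (16 − 25) = 8.1 kt.
Corrected V ≈ 116.1 kt → 116 kt.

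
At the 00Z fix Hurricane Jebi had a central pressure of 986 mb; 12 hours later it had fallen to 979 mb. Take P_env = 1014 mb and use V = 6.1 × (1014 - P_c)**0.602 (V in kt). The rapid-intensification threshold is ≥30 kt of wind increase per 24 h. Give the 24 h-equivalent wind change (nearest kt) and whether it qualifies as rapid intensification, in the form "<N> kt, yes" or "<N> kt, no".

V₁: ΔP = 28, V ≈ 6.1 × 28^0.602 ≈ 45.34 kt.
V₂: ΔP = 35, V ≈ 6.1 × 35^0.602 ≈ 51.86 kt.
ΔV over 12 h = 6.52 kt → 24 h equivalent = 6.52 × 24/12 ≈ 13.04 kt.
13 kt < 30 kt ⇒ not rapid intensification.

13 kt, no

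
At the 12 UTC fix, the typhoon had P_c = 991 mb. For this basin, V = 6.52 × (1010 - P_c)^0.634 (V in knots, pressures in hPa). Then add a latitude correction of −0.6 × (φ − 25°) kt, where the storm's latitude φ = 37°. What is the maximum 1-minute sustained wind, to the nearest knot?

ΔP = 1010 − 991 = 19 mb.
19^0.634 ≈ 6.467.
V ≈ 6.52 × 6.467 ≈ 42.2 kt.
Latitude correction: −0.6 × (37 − 25) = -7.2 kt.
Corrected V ≈ 35 kt → 35 kt.

35 kt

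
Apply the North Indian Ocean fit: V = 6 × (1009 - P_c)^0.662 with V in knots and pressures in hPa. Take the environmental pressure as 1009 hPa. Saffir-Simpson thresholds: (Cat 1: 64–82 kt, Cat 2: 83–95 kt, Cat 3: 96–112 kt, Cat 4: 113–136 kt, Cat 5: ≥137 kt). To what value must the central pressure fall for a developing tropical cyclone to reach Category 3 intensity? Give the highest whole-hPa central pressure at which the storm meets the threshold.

Category 3 begins at V = 96 kt.
Required ΔP = (96/6)^(1/0.662) = 16.000^1.511 ≈ 65.90 hPa.
P_c ≤ 1009 − 65.90 = 943.10, so the highest integer P_c is 943 hPa.

943 hPa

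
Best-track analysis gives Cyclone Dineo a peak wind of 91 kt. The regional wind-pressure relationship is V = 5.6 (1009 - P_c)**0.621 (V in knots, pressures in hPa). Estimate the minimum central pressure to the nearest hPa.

ΔP = (V / 5.6)^(1/0.621) = (91/5.6)^1.610.
91/5.6 = 16.250; 16.250^1.610 ≈ 89.09 hPa.
P_c = 1009 − 89.09 = 919.91 ≈ 920 hPa.

920 hPa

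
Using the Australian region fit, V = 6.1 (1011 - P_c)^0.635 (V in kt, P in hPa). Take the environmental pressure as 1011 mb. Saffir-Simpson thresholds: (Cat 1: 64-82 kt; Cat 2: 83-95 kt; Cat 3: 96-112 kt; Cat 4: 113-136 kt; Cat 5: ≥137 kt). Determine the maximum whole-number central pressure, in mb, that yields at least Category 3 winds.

Category 3 begins at V = 96 kt.
Required ΔP = (96/6.1)^(1/0.635) = 15.738^1.575 ≈ 76.73 mb.
P_c ≤ 1011 − 76.73 = 934.27, so the highest integer P_c is 934 mb.

934 mb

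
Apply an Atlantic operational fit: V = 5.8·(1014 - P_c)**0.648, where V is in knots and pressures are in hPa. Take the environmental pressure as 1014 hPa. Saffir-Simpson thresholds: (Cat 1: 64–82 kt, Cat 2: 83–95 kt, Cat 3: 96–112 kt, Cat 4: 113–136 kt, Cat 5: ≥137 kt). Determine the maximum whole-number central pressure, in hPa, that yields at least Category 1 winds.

973 hPa

Category 1 begins at V = 64 kt.
Required ΔP = (64/5.8)^(1/0.648) = 11.034^1.543 ≈ 40.66 hPa.
P_c ≤ 1014 − 40.66 = 973.34, so the highest integer P_c is 973 hPa.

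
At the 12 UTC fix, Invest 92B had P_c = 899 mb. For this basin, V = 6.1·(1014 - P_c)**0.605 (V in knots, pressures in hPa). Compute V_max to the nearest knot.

108 kt

ΔP = 1014 − 899 = 115 mb.
115^0.605 ≈ 17.649.
V ≈ 6.1 × 17.649 ≈ 107.7 kt.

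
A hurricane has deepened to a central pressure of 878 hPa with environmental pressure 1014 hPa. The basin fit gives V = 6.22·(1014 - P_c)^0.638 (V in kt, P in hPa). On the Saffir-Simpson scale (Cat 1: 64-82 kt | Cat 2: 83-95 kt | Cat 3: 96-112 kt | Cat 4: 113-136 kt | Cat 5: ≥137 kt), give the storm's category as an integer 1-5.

ΔP = 1014 − 878 = 136 hPa.
V ≈ 6.22 × 136^0.638 = 6.22 × 22.97 ≈ 143 kt.
143 kt falls in the Category 5 band.

5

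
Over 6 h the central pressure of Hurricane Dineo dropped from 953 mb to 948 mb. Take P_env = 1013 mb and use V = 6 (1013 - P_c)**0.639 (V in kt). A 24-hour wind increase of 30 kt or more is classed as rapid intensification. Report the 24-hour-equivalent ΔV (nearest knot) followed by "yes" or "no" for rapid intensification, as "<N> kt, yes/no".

17 kt, no

V₁: ΔP = 60, V ≈ 6 × 60^0.639 ≈ 82.11 kt.
V₂: ΔP = 65, V ≈ 6 × 65^0.639 ≈ 86.42 kt.
ΔV over 6 h = 4.31 kt → 24 h equivalent = 4.31 × 24/6 ≈ 17.24 kt.
17 kt < 30 kt ⇒ not rapid intensification.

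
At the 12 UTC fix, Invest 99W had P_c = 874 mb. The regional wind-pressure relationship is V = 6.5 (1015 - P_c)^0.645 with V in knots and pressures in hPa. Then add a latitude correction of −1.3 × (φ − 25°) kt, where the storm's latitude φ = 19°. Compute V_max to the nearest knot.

ΔP = 1015 − 874 = 141 mb.
141^0.645 ≈ 24.336.
V ≈ 6.5 × 24.336 ≈ 158.2 kt.
Latitude correction: −1.3 × (19 − 25) = 7.8 kt.
Corrected V ≈ 166 kt → 166 kt.

166 kt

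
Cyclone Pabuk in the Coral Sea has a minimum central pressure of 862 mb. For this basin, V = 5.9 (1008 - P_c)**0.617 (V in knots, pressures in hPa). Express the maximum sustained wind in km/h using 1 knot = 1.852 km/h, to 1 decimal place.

236.5 km/h

ΔP = 1008 − 862 = 146 mb.
V ≈ 5.9 × 146^0.617 = 5.9 × 21.647 ≈ 127.720 kt.
127.720 × 1.852 ≈ 236.54 km/h → 236.5 km/h.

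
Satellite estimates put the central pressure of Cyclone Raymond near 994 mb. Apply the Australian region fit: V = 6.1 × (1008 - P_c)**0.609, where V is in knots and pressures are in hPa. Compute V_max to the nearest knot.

30 kt

ΔP = 1008 − 994 = 14 mb.
14^0.609 ≈ 4.989.
V ≈ 6.1 × 4.989 ≈ 30.4 kt.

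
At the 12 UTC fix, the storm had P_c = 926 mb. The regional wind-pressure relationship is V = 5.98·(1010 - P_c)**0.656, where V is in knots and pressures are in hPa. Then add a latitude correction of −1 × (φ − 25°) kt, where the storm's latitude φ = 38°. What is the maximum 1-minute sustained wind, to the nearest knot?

ΔP = 1010 − 926 = 84 mb.
84^0.656 ≈ 18.295.
V ≈ 5.98 × 18.295 ≈ 109.4 kt.
Latitude correction: −1 × (38 − 25) = -13 kt.
Corrected V ≈ 96.4 kt → 96 kt.

96 kt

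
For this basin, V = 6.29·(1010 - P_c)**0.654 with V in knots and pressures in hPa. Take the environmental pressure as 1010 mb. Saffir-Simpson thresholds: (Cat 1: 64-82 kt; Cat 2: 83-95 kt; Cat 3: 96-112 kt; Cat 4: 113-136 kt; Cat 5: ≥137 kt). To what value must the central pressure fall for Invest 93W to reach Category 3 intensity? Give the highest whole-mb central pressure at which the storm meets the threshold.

Category 3 begins at V = 96 kt.
Required ΔP = (96/6.29)^(1/0.654) = 15.262^1.529 ≈ 64.54 mb.
P_c ≤ 1010 − 64.54 = 945.46, so the highest integer P_c is 945 mb.

945 mb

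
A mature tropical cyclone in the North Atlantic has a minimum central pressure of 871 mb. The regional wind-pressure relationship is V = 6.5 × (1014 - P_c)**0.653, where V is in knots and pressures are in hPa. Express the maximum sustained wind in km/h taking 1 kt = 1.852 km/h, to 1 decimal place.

307.6 km/h

ΔP = 1014 − 871 = 143 mb.
V ≈ 6.5 × 143^0.653 = 6.5 × 25.553 ≈ 166.092 kt.
166.092 × 1.852 ≈ 307.60 km/h → 307.6 km/h.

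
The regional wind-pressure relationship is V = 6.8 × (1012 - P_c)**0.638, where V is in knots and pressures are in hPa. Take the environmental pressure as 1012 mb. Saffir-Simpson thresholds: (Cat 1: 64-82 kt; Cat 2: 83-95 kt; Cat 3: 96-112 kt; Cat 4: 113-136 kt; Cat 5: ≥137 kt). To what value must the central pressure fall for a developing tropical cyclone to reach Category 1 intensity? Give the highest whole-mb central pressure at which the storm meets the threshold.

978 mb

Category 1 begins at V = 64 kt.
Required ΔP = (64/6.8)^(1/0.638) = 9.412^1.567 ≈ 33.58 mb.
P_c ≤ 1012 − 33.58 = 978.42, so the highest integer P_c is 978 mb.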